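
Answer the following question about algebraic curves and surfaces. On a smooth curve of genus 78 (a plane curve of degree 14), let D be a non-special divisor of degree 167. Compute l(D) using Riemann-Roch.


First, compute the genus of a smooth plane curve of degree 14:
g = (d-1)(d-2)/2 = (14-1)(14-2)/2 = 78
For a non-special divisor D (i.e., h^1(D) = 0), Riemann-Roch gives:
l(D) = deg(D) - g + 1
Since deg(D) = 167 >= 2g - 1 = 155, D is non-special.
l(D) = 167 - 78 + 1 = 90

90


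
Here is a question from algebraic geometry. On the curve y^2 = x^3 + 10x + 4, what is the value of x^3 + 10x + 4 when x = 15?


Compute x^3 + 10x + 4 at x = 15:
x^3 = 15^3 = 3375
10*x = 10*15 = 150
Sum: 3375 + 150 + 4 = 3529

3529


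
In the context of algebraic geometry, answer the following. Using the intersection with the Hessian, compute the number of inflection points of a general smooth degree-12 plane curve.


For a general smooth plane curve C of degree d, the inflection points are
the intersection of C with its Hessian curve, which has degree 3(d-2).
By Bezout, the total intersection number is d * 3(d-2) = 12 * 30 = 360.
For a general curve every flex is ordinary, so each contributes
multiplicity 1 to C·Hess(C), and the number of distinct inflection
points is 3d(d-2).
Inflection points = 3*12*(12-2) = 3*12*10 = 360

360


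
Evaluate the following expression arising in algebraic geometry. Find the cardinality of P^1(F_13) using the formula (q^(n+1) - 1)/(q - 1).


P^1(F_13) has (q^(n+1) - 1)/(q - 1) points.
= 13^1 + 13^0
= 13 + 1
= 14

14


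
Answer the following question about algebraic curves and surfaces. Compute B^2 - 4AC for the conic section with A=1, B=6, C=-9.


The discriminant of a conic Ax^2 + Bxy + Cy^2 + ... = 0 is B^2 - 4AC.
B^2 = 6^2 = 36
4AC = 4*1*(-9) = -36
Discriminant = 36 + 36 = 72

72


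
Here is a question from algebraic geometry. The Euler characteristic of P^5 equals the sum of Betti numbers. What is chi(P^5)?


The complex projective space P^5 has one cell in each even real dimension 0, 2, ..., 10.
The cohomology groups are H^{2k}(P^5) = Z for k = 0,...,5, and 0 otherwise.
Euler characteristic = sum of Betti numbers = 1 per even-dimensional cohomology group.
chi(P^5) = 5 + 1 = 6

6


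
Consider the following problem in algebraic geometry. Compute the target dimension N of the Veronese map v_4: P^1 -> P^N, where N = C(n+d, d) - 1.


The Veronese embedding v_d: P^n -> P^N maps each point to all
degree-d monomials in n+1 homogeneous coordinates.
N = C(n+d, d) - 1
N = C(1+4, 4) - 1
N = C(5, 4) - 1
C(5, 4) = 5
N = 5 - 1 = 4

4


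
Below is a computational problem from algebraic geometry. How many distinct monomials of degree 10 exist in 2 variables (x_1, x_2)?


The number of degree-10 monomials in 2 variables is C(d+n-1, n-1).
= C(10+2-1, 2-1) = C(11, 1)
= 11

11


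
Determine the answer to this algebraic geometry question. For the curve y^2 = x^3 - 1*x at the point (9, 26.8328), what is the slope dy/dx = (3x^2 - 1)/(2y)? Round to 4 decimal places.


Using implicit differentiation of y^2 = x^3 - 1*x:
2y * dy/dx = 3x^2 - 1
dy/dx = (3x^2 - 1)/(2y)
Numerator: 3*9^2 - 1 = 242
Denominator: 2*26.8328 = 53.6656
dy/dx = 242/53.6656 = 4.5094

4.5094


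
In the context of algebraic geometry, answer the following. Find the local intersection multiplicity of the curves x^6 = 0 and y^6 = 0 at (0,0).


The intersection multiplicity of V(x^a) and V(y^b) at the origin is:
I(O; V(x^6), V(y^6)) = dim_k(k[x,y]/(x^6, y^6))
A basis for k[x,y]/(x^6, y^6) is the set of monomials x^i * y^j
where 0 <= i < 6 and 0 <= j < 6.
The number of such monomials is 6 * 6 = 36

36


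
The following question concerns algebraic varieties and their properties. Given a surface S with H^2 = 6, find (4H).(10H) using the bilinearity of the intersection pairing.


Using bilinearity of the intersection pairing on a surface S:
(aH).(bH) = ab * (H.H)
We have H^2 = 6.
D.E = (4H).(10H) = 4*10*6
= 40*6
= 240

240


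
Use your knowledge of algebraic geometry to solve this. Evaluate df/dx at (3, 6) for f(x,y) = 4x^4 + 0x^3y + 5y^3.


df/dx = 4*4*x^3 + 3*0*x^2*y
At (3,6): 4*4*3^3 + 3*0*3^2*6
= 432 + 0
= 432

432


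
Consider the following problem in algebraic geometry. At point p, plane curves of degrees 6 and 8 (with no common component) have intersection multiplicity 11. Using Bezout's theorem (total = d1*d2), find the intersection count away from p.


By Bezout's theorem, the total intersection number is d1 * d2.
Total = 6 * 8 = 48
Intersection multiplicity at p = 11
Remaining intersections = 48 - 11 = 37

37


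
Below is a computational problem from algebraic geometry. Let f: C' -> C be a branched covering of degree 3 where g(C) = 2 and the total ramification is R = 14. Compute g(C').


Riemann-Hurwitz formula: 2g' - 2 = d(2g - 2) + R
Given: d = 3, g = 2, R = 14
2g' - 2 = 3*(2*2 - 2) + 14
2g' - 2 = 3*2 + 14
2g' - 2 = 6 + 14 = 20
2g' = 22
g' = 11

11


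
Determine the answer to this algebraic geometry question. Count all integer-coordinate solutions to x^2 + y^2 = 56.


Systematically check integer values of x where x^2 <= 56.
For each valid x, check if 56 - x^2 is a perfect square.
Total integer solutions found: 0

0


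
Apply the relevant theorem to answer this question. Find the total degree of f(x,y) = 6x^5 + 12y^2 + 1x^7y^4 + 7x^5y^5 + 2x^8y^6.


Examine each term for its total degree (sum of exponents).
  Term '6x^5' has total degree 5+0 = 5.
  Term '12y^2' has total degree 0+2 = 2.
  Term '1x^7y^4' has total degree 7+4 = 11.
  Term '7x^5y^5' has total degree 5+5 = 10.
  Term '2x^8y^6' has total degree 8+6 = 14.
The maximum total degree among all terms is 14.

14


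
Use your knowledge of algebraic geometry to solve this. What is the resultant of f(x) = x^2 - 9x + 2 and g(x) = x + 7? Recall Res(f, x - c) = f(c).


For Res(f, x - c), we evaluate f at x = c.
f(-7) = (-7)^2 - 9*(-7) + 2
= 49 + 63 + 2
= 112 + 2 = 114
Res(f, g) = 114

114


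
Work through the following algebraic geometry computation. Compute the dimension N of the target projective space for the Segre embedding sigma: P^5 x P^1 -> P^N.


The Segre embedding maps P^m x P^n into P^N via
all products of coordinates from each factor.
N = (m+1)(n+1) - 1
N = (5+1)(1+1) - 1
N = 6*2 - 1
N = 12 - 1 = 11

11


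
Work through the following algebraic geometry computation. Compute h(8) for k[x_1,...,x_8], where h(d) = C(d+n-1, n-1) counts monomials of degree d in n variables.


The Hilbert function for the polynomial ring in 8 variables is:
h(d) = C(d+n-1, n-1)
h(8) = C(8+8-1, 8-1) = C(15, 7)
= 15! / (7! * 8!)
= 6435

6435


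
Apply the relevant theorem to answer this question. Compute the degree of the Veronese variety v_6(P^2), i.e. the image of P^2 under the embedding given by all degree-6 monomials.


The Veronese variety v_6(P^2) has degree d^r.
d^r = 6^2 = 36

36


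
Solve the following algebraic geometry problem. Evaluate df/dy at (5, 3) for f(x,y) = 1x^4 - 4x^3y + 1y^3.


df/dy = (-4)*x^3 + 3*1*y^2
At (5,3): (-4)*5^3 + 3*1*3^2
= -500 + 27
= -473

-473


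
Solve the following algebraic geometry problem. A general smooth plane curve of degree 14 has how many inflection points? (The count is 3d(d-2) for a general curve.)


For a general smooth plane curve C of degree d, the inflection points are
the intersection of C with its Hessian curve, which has degree 3(d-2).
By Bezout, the total intersection number is d * 3(d-2) = 14 * 36 = 504.
For a general curve every flex is ordinary, so each contributes
multiplicity 1 to C·Hess(C), and the number of distinct inflection
points is 3d(d-2).
Inflection points = 3*14*(14-2) = 3*14*12 = 504

504


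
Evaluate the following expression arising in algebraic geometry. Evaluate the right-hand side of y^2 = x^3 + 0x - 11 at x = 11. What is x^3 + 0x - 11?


Compute x^3 + 0x - 11 at x = 11:
x^3 = 11^3 = 1331
0*x = 0*11 = 0
Sum: 1331 + 0 - 11 = 1320

1320


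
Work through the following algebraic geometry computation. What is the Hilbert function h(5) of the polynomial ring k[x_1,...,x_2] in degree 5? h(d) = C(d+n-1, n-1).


The Hilbert function for the polynomial ring in 2 variables is:
h(d) = C(d+n-1, n-1)
h(5) = C(5+2-1, 2-1) = C(6, 1)
= 6! / (1! * 5!)
= 6

6


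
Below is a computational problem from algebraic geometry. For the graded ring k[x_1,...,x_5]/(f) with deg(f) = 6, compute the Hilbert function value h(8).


For R = k[x_1,...,x_n]/(f) with f homogeneous of degree e:
The Hilbert series is (1 - t^e)/(1 - t)^n.
So h(d) = C(d+n-1, n-1) - C(d-e+n-1, n-1) for d >= e.
With n=5, e=6, d=8:
C(8+5-1, 5-1) = C(12, 4) = 495
C(8-6+5-1, 5-1) = C(6, 4) = 15
h(8) = 495 - 15 = 480

480


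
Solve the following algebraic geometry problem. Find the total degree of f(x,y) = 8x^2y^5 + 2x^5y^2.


Examine each term for its total degree (sum of exponents).
  Term '8x^2y^5' has total degree 2+5 = 7.
  Term '2x^5y^2' has total degree 5+2 = 7.
The maximum total degree among all terms is 7.

7


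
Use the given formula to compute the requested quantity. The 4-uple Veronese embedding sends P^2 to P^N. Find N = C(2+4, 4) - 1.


The Veronese embedding v_d: P^n -> P^N maps each point to all
degree-d monomials in n+1 homogeneous coordinates.
N = C(n+d, d) - 1
N = C(2+4, 4) - 1
N = C(6, 4) - 1
C(6, 4) = 15
N = 15 - 1 = 14

14


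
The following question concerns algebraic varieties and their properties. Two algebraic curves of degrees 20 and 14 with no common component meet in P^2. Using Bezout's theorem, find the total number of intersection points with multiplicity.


Bezout's theorem states the intersection count equals the product of degrees.
Intersection count = 20 * 14 = 280

280


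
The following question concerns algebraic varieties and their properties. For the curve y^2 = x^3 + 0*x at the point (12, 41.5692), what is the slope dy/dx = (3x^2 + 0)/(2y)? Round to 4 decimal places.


Using implicit differentiation of y^2 = x^3 + 0*x:
2y * dy/dx = 3x^2 + 0
dy/dx = (3x^2 + 0)/(2y)
Numerator: 3*12^2 + 0 = 432
Denominator: 2*41.5692 = 83.1384
dy/dx = 432/83.1384 = 5.1962

5.1962


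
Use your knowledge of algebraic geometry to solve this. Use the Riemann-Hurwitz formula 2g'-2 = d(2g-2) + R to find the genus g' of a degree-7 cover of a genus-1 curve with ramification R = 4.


Riemann-Hurwitz formula: 2g' - 2 = d(2g - 2) + R
Given: d = 7, g = 1, R = 4
2g' - 2 = 7*(2*1 - 2) + 4
2g' - 2 = 7*0 + 4
2g' - 2 = 0 + 4 = 4
2g' = 6
g' = 3

3


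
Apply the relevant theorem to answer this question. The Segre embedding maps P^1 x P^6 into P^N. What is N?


The Segre embedding maps P^m x P^n into P^N via
all products of coordinates from each factor.
N = (m+1)(n+1) - 1
N = (1+1)(6+1) - 1
N = 2*7 - 1
N = 14 - 1 = 13

13


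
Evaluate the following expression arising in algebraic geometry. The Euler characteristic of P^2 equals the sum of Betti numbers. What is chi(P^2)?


The complex projective space P^2 has one cell in each even real dimension 0, 2, ..., 4.
The cohomology groups are H^{2k}(P^2) = Z for k = 0,...,2, and 0 otherwise.
Euler characteristic = sum of Betti numbers = 1 per even-dimensional cohomology group.
chi(P^2) = 2 + 1 = 3

3


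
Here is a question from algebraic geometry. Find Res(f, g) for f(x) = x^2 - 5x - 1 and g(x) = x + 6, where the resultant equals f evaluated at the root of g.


For Res(f, x - c), we evaluate f at x = c.
f(-6) = (-6)^2 - 5*(-6) - 1
= 36 + 30 - 1
= 66 - 1 = 65
Res(f, g) = 65

65


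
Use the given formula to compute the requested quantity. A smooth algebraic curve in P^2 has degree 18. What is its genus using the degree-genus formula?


Using the genus formula for smooth plane curves:
g = (d-1)(d-2)/2
g = (18-1)(18-2)/2
g = 17*16/2
g = 272/2 = 136

136


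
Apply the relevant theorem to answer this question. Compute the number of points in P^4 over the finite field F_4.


P^4(F_4) has (q^(n+1) - 1)/(q - 1) points.
= 4^4 + 4^3 + 4^2 + 4^1 + 4^0
= 256 + 64 + 16 + 4 + 1
= 341

341


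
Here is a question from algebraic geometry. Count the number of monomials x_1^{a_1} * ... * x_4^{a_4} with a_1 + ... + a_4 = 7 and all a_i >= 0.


The number of degree-7 monomials in 4 variables is C(d+n-1, n-1).
= C(7+4-1, 4-1) = C(10, 3)
= 120

120


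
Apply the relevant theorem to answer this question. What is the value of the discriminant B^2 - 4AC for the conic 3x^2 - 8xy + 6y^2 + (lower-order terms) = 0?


The discriminant of a conic Ax^2 + Bxy + Cy^2 + ... = 0 is B^2 - 4AC.
B^2 = (-8)^2 = 64
4AC = 4*3*6 = 72
Discriminant = 64 - 72 = -8

-8


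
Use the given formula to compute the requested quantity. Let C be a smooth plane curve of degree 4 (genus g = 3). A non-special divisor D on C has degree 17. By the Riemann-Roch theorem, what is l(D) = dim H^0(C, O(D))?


First, compute the genus of a smooth plane curve of degree 4:
g = (d-1)(d-2)/2 = (4-1)(4-2)/2 = 3
For a non-special divisor D (i.e., h^1(D) = 0), Riemann-Roch gives:
l(D) = deg(D) - g + 1
Since deg(D) = 17 >= 2g - 1 = 5, D is non-special.
l(D) = 17 - 3 + 1 = 15

15


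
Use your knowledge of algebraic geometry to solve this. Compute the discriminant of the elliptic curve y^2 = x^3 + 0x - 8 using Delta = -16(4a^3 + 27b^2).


Compute each component:
4a^3 = 4*0^3 = 4*0 = 0
27b^2 = 27*(-8)^2 = 27*64 = 1728
4a^3 + 27b^2 = 0 + 1728 = 1728
Delta = -16*1728 = -27648

-27648


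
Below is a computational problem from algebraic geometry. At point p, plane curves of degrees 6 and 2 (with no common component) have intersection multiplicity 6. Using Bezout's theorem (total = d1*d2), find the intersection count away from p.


By Bezout's theorem, the total intersection number is d1 * d2.
Total = 6 * 2 = 12
Intersection multiplicity at p = 6
Remaining intersections = 12 - 6 = 6

6


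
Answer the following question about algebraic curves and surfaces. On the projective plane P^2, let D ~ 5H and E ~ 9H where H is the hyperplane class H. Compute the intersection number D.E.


Using bilinearity of the intersection pairing on the projective plane P^2:
(aH).(bH) = ab * (H.H)
We have H^2 = 1 (Bezout).
D.E = (5H).(9H) = 5*9*1
= 45*1
= 45

45


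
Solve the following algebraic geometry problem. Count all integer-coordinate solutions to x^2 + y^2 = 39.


Systematically check integer values of x where x^2 <= 39.
For each valid x, check if 39 - x^2 is a perfect square.
Total integer solutions found: 0

0


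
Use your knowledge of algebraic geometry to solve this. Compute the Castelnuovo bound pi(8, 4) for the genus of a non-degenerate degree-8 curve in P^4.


Castelnuovo's bound: write d - 1 = m(r-1) + epsilon with 0 <= epsilon < r-1.
d - 1 = 8 - 1 = 7
r - 1 = 4 - 1 = 3
7 = 2*3 + 1, so m = 2, epsilon = 1
pi(d, r) = m(m-1)(r-1)/2 + m*epsilon
= 2*1*3/2 + 2*1
= 6/2 + 2
= 3 + 2 = 5

5


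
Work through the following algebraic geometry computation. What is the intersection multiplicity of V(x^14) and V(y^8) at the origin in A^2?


The intersection multiplicity of V(x^a) and V(y^b) at the origin is:
I(O; V(x^14), V(y^8)) = dim_k(k[x,y]/(x^14, y^8))
A basis for k[x,y]/(x^14, y^8) is the set of monomials x^i * y^j
where 0 <= i < 14 and 0 <= j < 8.
The number of such monomials is 14 * 8 = 112

112


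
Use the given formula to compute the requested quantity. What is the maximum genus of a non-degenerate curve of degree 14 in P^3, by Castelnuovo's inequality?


Castelnuovo's bound: write d - 1 = m(r-1) + epsilon with 0 <= epsilon < r-1.
d - 1 = 14 - 1 = 13
r - 1 = 3 - 1 = 2
13 = 6*2 + 1, so m = 6, epsilon = 1
pi(d, r) = m(m-1)(r-1)/2 + m*epsilon
= 6*5*2/2 + 6*1
= 60/2 + 6
= 30 + 6 = 36

36


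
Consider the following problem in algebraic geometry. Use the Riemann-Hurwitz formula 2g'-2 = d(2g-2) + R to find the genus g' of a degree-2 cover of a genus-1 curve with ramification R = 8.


Riemann-Hurwitz formula: 2g' - 2 = d(2g - 2) + R
Given: d = 2, g = 1, R = 8
2g' - 2 = 2*(2*1 - 2) + 8
2g' - 2 = 2*0 + 8
2g' - 2 = 0 + 8 = 8
2g' = 10
g' = 5

5


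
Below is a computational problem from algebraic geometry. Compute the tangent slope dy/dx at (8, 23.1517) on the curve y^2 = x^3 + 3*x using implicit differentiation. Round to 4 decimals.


Using implicit differentiation of y^2 = x^3 + 3*x:
2y * dy/dx = 3x^2 + 3
dy/dx = (3x^2 + 3)/(2y)
Numerator: 3*8^2 + 3 = 195
Denominator: 2*23.1517 = 46.3034
dy/dx = 195/46.3034 = 4.2114

4.2114


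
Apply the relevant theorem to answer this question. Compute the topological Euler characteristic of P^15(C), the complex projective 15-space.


The complex projective space P^15 has one cell in each even real dimension 0, 2, ..., 30.
The cohomology groups are H^{2k}(P^15) = Z for k = 0,...,15, and 0 otherwise.
Euler characteristic = sum of Betti numbers = 1 per even-dimensional cohomology group.
chi(P^15) = 15 + 1 = 16

16


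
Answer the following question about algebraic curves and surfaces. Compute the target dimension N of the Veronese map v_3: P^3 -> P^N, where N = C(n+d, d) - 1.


The Veronese embedding v_d: P^n -> P^N maps each point to all
degree-d monomials in n+1 homogeneous coordinates.
N = C(n+d, d) - 1
N = C(3+3, 3) - 1
N = C(6, 3) - 1
C(6, 3) = 20
N = 20 - 1 = 19

19


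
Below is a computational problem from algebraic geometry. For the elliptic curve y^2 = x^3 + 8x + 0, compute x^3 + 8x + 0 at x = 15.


Compute x^3 + 8x + 0 at x = 15:
x^3 = 15^3 = 3375
8*x = 8*15 = 120
Sum: 3375 + 120 + 0 = 3495

3495


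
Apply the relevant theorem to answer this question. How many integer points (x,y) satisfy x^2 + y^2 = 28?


Systematically check integer values of x where x^2 <= 28.
For each valid x, check if 28 - x^2 is a perfect square.
Total integer solutions found: 0

0


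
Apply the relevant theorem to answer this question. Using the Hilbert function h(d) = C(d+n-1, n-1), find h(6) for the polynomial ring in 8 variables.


The Hilbert function for the polynomial ring in 8 variables is:
h(d) = C(d+n-1, n-1)
h(6) = C(6+8-1, 8-1) = C(13, 7)
= 13! / (7! * 6!)
= 1716

1716


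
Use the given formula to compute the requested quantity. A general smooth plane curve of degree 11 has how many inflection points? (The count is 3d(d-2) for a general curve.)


For a general smooth plane curve C of degree d, the inflection points are
the intersection of C with its Hessian curve, which has degree 3(d-2).
By Bezout, the total intersection number is d * 3(d-2) = 11 * 27 = 297.
For a general curve every flex is ordinary, so each contributes
multiplicity 1 to C·Hess(C), and the number of distinct inflection
points is 3d(d-2).
Inflection points = 3*11*(11-2) = 3*11*9 = 297

297


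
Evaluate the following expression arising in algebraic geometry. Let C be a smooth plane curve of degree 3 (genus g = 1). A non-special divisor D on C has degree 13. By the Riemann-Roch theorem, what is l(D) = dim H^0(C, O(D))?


First, compute the genus of a smooth plane curve of degree 3:
g = (d-1)(d-2)/2 = (3-1)(3-2)/2 = 1
For a non-special divisor D (i.e., h^1(D) = 0), Riemann-Roch gives:
l(D) = deg(D) - g + 1
Since deg(D) = 13 >= 2g - 1 = 1, D is non-special.
l(D) = 13 - 1 + 1 = 13

13


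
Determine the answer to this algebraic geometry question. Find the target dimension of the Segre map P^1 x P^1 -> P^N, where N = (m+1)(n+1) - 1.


The Segre embedding maps P^m x P^n into P^N via
all products of coordinates from each factor.
N = (m+1)(n+1) - 1
N = (1+1)(1+1) - 1
N = 2*2 - 1
N = 4 - 1 = 3

3


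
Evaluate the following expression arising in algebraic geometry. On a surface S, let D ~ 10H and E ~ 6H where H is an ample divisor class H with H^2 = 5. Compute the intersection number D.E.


Using bilinearity of the intersection pairing on a surface S:
(aH).(bH) = ab * (H.H)
We have H^2 = 5.
D.E = (10H).(6H) = 10*6*5
= 60*5
= 300

300


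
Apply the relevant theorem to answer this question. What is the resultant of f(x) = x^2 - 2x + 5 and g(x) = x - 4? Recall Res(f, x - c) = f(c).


For Res(f, x - c), we evaluate f at x = c.
f(4) = 4^2 - 2*4 + 5
= 16 - 8 + 5
= 8 + 5 = 13
Res(f, g) = 13

13


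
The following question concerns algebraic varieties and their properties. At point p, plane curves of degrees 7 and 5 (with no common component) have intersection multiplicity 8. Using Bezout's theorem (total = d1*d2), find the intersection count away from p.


By Bezout's theorem, the total intersection number is d1 * d2.
Total = 7 * 5 = 35
Intersection multiplicity at p = 8
Remaining intersections = 35 - 8 = 27

27


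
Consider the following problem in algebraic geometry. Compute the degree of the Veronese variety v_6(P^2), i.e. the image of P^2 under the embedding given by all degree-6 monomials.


The Veronese variety v_6(P^2) has degree d^r.
d^r = 6^2 = 36

36


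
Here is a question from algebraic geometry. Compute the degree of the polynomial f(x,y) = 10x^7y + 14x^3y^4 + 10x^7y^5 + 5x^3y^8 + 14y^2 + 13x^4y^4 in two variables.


Examine each term for its total degree (sum of exponents).
  Term '10x^7y' has total degree 7+1 = 8.
  Term '14x^3y^4' has total degree 3+4 = 7.
  Term '10x^7y^5' has total degree 7+5 = 12.
  Term '5x^3y^8' has total degree 3+8 = 11.
  Term '14y^2' has total degree 0+2 = 2.
  Term '13x^4y^4' has total degree 4+4 = 8.
The maximum total degree among all terms is 12.

12


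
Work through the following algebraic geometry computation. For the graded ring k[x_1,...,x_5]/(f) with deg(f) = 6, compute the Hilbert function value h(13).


For R = k[x_1,...,x_n]/(f) with f homogeneous of degree e:
The Hilbert series is (1 - t^e)/(1 - t)^n.
So h(d) = C(d+n-1, n-1) - C(d-e+n-1, n-1) for d >= e.
With n=5, e=6, d=13:
C(13+5-1, 5-1) = C(17, 4) = 2380
C(13-6+5-1, 5-1) = C(11, 4) = 330
h(13) = 2380 - 330 = 2050

2050


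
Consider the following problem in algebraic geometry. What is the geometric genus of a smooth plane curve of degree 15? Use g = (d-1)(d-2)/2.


Using the genus formula for smooth plane curves:
g = (d-1)(d-2)/2
g = (15-1)(15-2)/2
g = 14*13/2
g = 182/2 = 91

91


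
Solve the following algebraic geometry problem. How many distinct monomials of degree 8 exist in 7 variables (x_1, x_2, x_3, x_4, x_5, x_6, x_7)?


The number of degree-8 monomials in 7 variables is C(d+n-1, n-1).
= C(8+7-1, 7-1) = C(14, 6)
= 3003

3003


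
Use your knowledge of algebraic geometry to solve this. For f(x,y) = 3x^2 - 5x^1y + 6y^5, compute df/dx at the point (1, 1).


df/dx = 2*3*x^1 + 1*(-5)*x^0*y
At (1,1): 2*3*1^1 + 1*(-5)*1^0*1
= 6 - 5
= 1

1


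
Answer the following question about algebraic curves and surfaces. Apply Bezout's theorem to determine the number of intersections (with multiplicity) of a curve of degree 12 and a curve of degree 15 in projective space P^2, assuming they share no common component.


Bezout's theorem states the intersection count equals the product of degrees.
Intersection count = 12 * 15 = 180

180


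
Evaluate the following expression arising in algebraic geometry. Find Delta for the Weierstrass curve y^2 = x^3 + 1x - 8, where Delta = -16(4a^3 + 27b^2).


Compute each component:
4a^3 = 4*1^3 = 4*1 = 4
27b^2 = 27*(-8)^2 = 27*64 = 1728
4a^3 + 27b^2 = 4 + 1728 = 1732
Delta = -16*1732 = -27712

-27712


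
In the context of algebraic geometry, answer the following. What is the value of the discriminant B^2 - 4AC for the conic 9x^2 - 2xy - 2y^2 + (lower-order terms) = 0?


The discriminant of a conic Ax^2 + Bxy + Cy^2 + ... = 0 is B^2 - 4AC.
B^2 = (-2)^2 = 4
4AC = 4*9*(-2) = -72
Discriminant = 4 + 72 = 76

76


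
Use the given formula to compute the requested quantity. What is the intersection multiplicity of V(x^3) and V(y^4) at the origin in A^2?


The intersection multiplicity of V(x^a) and V(y^b) at the origin is:
I(O; V(x^3), V(y^4)) = dim_k(k[x,y]/(x^3, y^4))
A basis for k[x,y]/(x^3, y^4) is the set of monomials x^i * y^j
where 0 <= i < 3 and 0 <= j < 4.
The number of such monomials is 3 * 4 = 12

12


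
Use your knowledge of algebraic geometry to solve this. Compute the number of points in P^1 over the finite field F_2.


P^1(F_2) has (q^(n+1) - 1)/(q - 1) points.
= 2^1 + 2^0
= 2 + 1
= 3

3


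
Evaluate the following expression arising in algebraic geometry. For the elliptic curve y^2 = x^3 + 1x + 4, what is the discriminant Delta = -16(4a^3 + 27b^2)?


Compute each component:
4a^3 = 4*1^3 = 4*1 = 4
27b^2 = 27*4^2 = 27*16 = 432
4a^3 + 27b^2 = 4 + 432 = 436
Delta = -16*436 = -6976

-6976


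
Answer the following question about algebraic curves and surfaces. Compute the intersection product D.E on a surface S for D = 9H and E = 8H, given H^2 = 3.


Using bilinearity of the intersection pairing on a surface S:
(aH).(bH) = ab * (H.H)
We have H^2 = 3.
D.E = (9H).(8H) = 9*8*3
= 72*3
= 216

216


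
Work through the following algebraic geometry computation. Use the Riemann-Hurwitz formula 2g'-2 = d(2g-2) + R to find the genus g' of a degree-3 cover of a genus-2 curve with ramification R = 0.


Riemann-Hurwitz formula: 2g' - 2 = d(2g - 2) + R
Given: d = 3, g = 2, R = 0
2g' - 2 = 3*(2*2 - 2) + 0
2g' - 2 = 3*2 + 0
2g' - 2 = 6 + 0 = 6
2g' = 8
g' = 4

4


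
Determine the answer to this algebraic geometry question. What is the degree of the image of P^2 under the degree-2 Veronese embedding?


The Veronese variety v_2(P^2) has degree d^r.
d^r = 2^2 = 4

4


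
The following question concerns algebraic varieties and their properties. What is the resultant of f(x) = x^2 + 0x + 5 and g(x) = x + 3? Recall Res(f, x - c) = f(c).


For Res(f, x - c), we evaluate f at x = c.
f(-3) = (-3)^2 + 0*(-3) + 5
= 9 + 0 + 5
= 9 + 5 = 14
Res(f, g) = 14

14


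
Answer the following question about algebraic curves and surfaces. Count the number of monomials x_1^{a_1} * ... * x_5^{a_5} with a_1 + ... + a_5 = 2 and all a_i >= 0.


The number of degree-2 monomials in 5 variables is C(d+n-1, n-1).
= C(2+5-1, 5-1) = C(6, 4)
= 15

15


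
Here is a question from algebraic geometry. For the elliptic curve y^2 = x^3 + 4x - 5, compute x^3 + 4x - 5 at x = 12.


Compute x^3 + 4x - 5 at x = 12:
x^3 = 12^3 = 1728
4*x = 4*12 = 48
Sum: 1728 + 48 - 5 = 1771

1771


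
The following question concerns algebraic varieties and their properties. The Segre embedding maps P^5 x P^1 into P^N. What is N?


The Segre embedding maps P^m x P^n into P^N via
all products of coordinates from each factor.
N = (m+1)(n+1) - 1
N = (5+1)(1+1) - 1
N = 6*2 - 1
N = 12 - 1 = 11

11


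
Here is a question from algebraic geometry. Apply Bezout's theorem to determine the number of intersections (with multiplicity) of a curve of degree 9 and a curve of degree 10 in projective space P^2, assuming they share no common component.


Bezout's theorem states the intersection count equals the product of degrees.
Intersection count = 9 * 10 = 90

90


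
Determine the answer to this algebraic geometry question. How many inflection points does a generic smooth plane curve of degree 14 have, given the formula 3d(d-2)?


For a general smooth plane curve C of degree d, the inflection points are
the intersection of C with its Hessian curve, which has degree 3(d-2).
By Bezout, the total intersection number is d * 3(d-2) = 14 * 36 = 504.
For a general curve every flex is ordinary, so each contributes
multiplicity 1 to C·Hess(C), and the number of distinct inflection
points is 3d(d-2).
Inflection points = 3*14*(14-2) = 3*14*12 = 504

504


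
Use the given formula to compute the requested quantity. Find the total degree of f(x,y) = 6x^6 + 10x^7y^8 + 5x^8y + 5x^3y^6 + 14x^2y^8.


Examine each term for its total degree (sum of exponents).
  Term '6x^6' has total degree 6+0 = 6.
  Term '10x^7y^8' has total degree 7+8 = 15.
  Term '5x^8y' has total degree 8+1 = 9.
  Term '5x^3y^6' has total degree 3+6 = 9.
  Term '14x^2y^8' has total degree 2+8 = 10.
The maximum total degree among all terms is 15.

15


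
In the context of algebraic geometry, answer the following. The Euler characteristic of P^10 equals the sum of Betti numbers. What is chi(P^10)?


The complex projective space P^10 has one cell in each even real dimension 0, 2, ..., 20.
The cohomology groups are H^{2k}(P^10) = Z for k = 0,...,10, and 0 otherwise.
Euler characteristic = sum of Betti numbers = 1 per even-dimensional cohomology group.
chi(P^10) = 10 + 1 = 11

11


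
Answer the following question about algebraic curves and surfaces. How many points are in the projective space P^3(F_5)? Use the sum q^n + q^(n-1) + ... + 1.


P^3(F_5) has (q^(n+1) - 1)/(q - 1) points.
= 5^3 + 5^2 + 5^1 + 5^0
= 125 + 25 + 5 + 1
= 156

156


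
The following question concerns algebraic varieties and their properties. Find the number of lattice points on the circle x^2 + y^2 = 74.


Systematically check integer values of x where x^2 <= 74.
For each valid x, check if 74 - x^2 is a perfect square.
x=5: 74 - 25 = 49, sqrt = 7 (valid)
x=7: 74 - 49 = 25, sqrt = 5 (valid)
Total integer solutions found: 8

8


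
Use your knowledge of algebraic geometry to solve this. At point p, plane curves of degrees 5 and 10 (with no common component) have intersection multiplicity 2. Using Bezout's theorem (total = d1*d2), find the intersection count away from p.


By Bezout's theorem, the total intersection number is d1 * d2.
Total = 5 * 10 = 50
Intersection multiplicity at p = 2
Remaining intersections = 50 - 2 = 48

48


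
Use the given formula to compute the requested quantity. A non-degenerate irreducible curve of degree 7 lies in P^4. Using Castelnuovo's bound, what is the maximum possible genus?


Castelnuovo's bound: write d - 1 = m(r-1) + epsilon with 0 <= epsilon < r-1.
d - 1 = 7 - 1 = 6
r - 1 = 4 - 1 = 3
6 = 2*3 + 0, so m = 2, epsilon = 0
pi(d, r) = m(m-1)(r-1)/2 + m*epsilon
= 2*1*3/2 + 2*0
= 6/2 + 0
= 3 + 0 = 3

3


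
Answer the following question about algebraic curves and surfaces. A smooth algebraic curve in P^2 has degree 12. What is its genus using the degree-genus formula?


Using the genus formula for smooth plane curves:
g = (d-1)(d-2)/2
g = (12-1)(12-2)/2
g = 11*10/2
g = 110/2 = 55

55


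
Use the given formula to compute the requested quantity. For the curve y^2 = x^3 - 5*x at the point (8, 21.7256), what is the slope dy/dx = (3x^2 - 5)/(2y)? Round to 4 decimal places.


Using implicit differentiation of y^2 = x^3 - 5*x:
2y * dy/dx = 3x^2 - 5
dy/dx = (3x^2 - 5)/(2y)
Numerator: 3*8^2 - 5 = 187
Denominator: 2*21.7256 = 43.4512
dy/dx = 187/43.4512 = 4.3037

4.3037


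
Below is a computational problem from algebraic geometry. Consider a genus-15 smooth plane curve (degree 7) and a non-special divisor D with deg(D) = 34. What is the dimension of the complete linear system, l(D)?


First, compute the genus of a smooth plane curve of degree 7:
g = (d-1)(d-2)/2 = (7-1)(7-2)/2 = 15
For a non-special divisor D (i.e., h^1(D) = 0), Riemann-Roch gives:
l(D) = deg(D) - g + 1
Since deg(D) = 34 >= 2g - 1 = 29, D is non-special.
l(D) = 34 - 15 + 1 = 20

20


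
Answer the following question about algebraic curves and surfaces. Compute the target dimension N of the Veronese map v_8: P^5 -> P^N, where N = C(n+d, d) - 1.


The Veronese embedding v_d: P^n -> P^N maps each point to all
degree-d monomials in n+1 homogeneous coordinates.
N = C(n+d, d) - 1
N = C(5+8, 8) - 1
N = C(13, 8) - 1
C(13, 8) = 1287
N = 1287 - 1 = 1286

1286


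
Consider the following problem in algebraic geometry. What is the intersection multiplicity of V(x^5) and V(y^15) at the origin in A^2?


The intersection multiplicity of V(x^a) and V(y^b) at the origin is:
I(O; V(x^5), V(y^15)) = dim_k(k[x,y]/(x^5, y^15))
A basis for k[x,y]/(x^5, y^15) is the set of monomials x^i * y^j
where 0 <= i < 5 and 0 <= j < 15.
The number of such monomials is 5 * 15 = 75

75


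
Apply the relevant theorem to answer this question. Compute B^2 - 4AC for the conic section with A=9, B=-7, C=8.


The discriminant of a conic Ax^2 + Bxy + Cy^2 + ... = 0 is B^2 - 4AC.
B^2 = (-7)^2 = 49
4AC = 4*9*8 = 288
Discriminant = 49 - 288 = -239

-239


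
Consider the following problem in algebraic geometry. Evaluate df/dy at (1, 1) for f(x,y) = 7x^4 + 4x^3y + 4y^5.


df/dy = 4*x^3 + 5*4*y^4
At (1,1): 4*1^3 + 5*4*1^4
= 4 + 20
= 24

24


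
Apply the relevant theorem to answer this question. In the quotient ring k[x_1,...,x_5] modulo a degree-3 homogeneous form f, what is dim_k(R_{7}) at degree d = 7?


For R = k[x_1,...,x_n]/(f) with f homogeneous of degree e:
The Hilbert series is (1 - t^e)/(1 - t)^n.
So h(d) = C(d+n-1, n-1) - C(d-e+n-1, n-1) for d >= e.
With n=5, e=3, d=7:
C(7+5-1, 5-1) = C(11, 4) = 330
C(7-3+5-1, 5-1) = C(8, 4) = 70
h(7) = 330 - 70 = 260

260


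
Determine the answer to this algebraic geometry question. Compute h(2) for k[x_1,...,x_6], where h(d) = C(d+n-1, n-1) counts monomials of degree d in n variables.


The Hilbert function for the polynomial ring in 6 variables is:
h(d) = C(d+n-1, n-1)
h(2) = C(2+6-1, 6-1) = C(7, 5)
= 7! / (5! * 2!)
= 21

21


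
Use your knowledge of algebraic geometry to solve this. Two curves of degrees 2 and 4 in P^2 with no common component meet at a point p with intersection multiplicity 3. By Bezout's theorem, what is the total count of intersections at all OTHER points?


By Bezout's theorem, the total intersection number is d1 * d2.
Total = 2 * 4 = 8
Intersection multiplicity at p = 3
Remaining intersections = 8 - 3 = 5

5


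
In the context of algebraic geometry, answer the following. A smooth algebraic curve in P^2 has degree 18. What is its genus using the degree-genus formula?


Using the genus formula for smooth plane curves:
g = (d-1)(d-2)/2
g = (18-1)(18-2)/2
g = 17*16/2
g = 272/2 = 136

136


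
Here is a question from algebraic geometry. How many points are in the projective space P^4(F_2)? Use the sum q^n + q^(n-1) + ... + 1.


P^4(F_2) has (q^(n+1) - 1)/(q - 1) points.
= 2^4 + 2^3 + 2^2 + 2^1 + 2^0
= 16 + 8 + 4 + 2 + 1
= 31

31


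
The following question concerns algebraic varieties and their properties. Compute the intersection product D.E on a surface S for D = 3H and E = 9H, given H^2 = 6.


Using bilinearity of the intersection pairing on a surface S:
(aH).(bH) = ab * (H.H)
We have H^2 = 6.
D.E = (3H).(9H) = 3*9*6
= 27*6
= 162

162


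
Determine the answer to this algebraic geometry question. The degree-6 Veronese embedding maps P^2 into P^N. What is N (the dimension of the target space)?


The Veronese embedding v_d: P^n -> P^N maps each point to all
degree-d monomials in n+1 homogeneous coordinates.
N = C(n+d, d) - 1
N = C(2+6, 6) - 1
N = C(8, 6) - 1
C(8, 6) = 28
N = 28 - 1 = 27

27


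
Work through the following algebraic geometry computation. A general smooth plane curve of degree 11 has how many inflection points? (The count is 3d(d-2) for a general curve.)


For a general smooth plane curve C of degree d, the inflection points are
the intersection of C with its Hessian curve, which has degree 3(d-2).
By Bezout, the total intersection number is d * 3(d-2) = 11 * 27 = 297.
For a general curve every flex is ordinary, so each contributes
multiplicity 1 to C·Hess(C), and the number of distinct inflection
points is 3d(d-2).
Inflection points = 3*11*(11-2) = 3*11*9 = 297

297


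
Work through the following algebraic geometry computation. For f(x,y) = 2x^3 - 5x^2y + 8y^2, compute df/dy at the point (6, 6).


df/dy = (-5)*x^2 + 2*8*y^1
At (6,6): (-5)*6^2 + 2*8*6^1
= -180 + 96
= -84

-84


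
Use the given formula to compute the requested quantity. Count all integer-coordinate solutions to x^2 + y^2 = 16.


Systematically check integer values of x where x^2 <= 16.
For each valid x, check if 16 - x^2 is a perfect square.
x=0: 16 - 0 = 16, sqrt = 4 (valid)
x=4: 16 - 16 = 0, sqrt = 0 (valid)
Total integer solutions found: 4

4


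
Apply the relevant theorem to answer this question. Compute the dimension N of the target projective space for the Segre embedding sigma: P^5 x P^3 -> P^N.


The Segre embedding maps P^m x P^n into P^N via
all products of coordinates from each factor.
N = (m+1)(n+1) - 1
N = (5+1)(3+1) - 1
N = 6*4 - 1
N = 24 - 1 = 23

23


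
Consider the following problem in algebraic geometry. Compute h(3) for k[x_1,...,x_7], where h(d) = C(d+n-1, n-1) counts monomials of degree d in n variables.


The Hilbert function for the polynomial ring in 7 variables is:
h(d) = C(d+n-1, n-1)
h(3) = C(3+7-1, 7-1) = C(9, 6)
= 9! / (6! * 3!)
= 84

84


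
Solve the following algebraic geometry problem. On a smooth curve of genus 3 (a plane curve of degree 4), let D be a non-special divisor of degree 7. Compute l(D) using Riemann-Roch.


First, compute the genus of a smooth plane curve of degree 4:
g = (d-1)(d-2)/2 = (4-1)(4-2)/2 = 3
For a non-special divisor D (i.e., h^1(D) = 0), Riemann-Roch gives:
l(D) = deg(D) - g + 1
Since deg(D) = 7 >= 2g - 1 = 5, D is non-special.
l(D) = 7 - 3 + 1 = 5

5


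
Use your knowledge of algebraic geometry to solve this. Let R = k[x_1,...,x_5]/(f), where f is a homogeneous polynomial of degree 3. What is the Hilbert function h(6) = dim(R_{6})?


For R = k[x_1,...,x_n]/(f) with f homogeneous of degree e:
The Hilbert series is (1 - t^e)/(1 - t)^n.
So h(d) = C(d+n-1, n-1) - C(d-e+n-1, n-1) for d >= e.
With n=5, e=3, d=6:
C(6+5-1, 5-1) = C(10, 4) = 210
C(6-3+5-1, 5-1) = C(7, 4) = 35
h(6) = 210 - 35 = 175

175


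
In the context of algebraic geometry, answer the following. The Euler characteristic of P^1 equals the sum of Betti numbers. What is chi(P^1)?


The complex projective space P^1 has one cell in each even real dimension 0, 2, ..., 2.
The cohomology groups are H^{2k}(P^1) = Z for k = 0,...,1, and 0 otherwise.
Euler characteristic = sum of Betti numbers = 1 per even-dimensional cohomology group.
chi(P^1) = 1 + 1 = 2

2


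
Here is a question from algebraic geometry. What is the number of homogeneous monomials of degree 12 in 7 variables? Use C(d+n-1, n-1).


The number of degree-12 monomials in 7 variables is C(d+n-1, n-1).
= C(12+7-1, 7-1) = C(18, 6)
= 18564

18564


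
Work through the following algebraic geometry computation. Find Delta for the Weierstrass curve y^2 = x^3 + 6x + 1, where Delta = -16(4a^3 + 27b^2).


Compute each component:
4a^3 = 4*6^3 = 4*216 = 864
27b^2 = 27*1^2 = 27*1 = 27
4a^3 + 27b^2 = 864 + 27 = 891
Delta = -16*891 = -14256

-14256


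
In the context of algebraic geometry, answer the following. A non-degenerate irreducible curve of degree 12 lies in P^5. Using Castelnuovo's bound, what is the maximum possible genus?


Castelnuovo's bound: write d - 1 = m(r-1) + epsilon with 0 <= epsilon < r-1.
d - 1 = 12 - 1 = 11
r - 1 = 5 - 1 = 4
11 = 2*4 + 3, so m = 2, epsilon = 3
pi(d, r) = m(m-1)(r-1)/2 + m*epsilon
= 2*1*4/2 + 2*3
= 8/2 + 6
= 4 + 6 = 10

10


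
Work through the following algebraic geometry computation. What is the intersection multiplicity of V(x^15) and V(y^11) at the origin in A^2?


The intersection multiplicity of V(x^a) and V(y^b) at the origin is:
I(O; V(x^15), V(y^11)) = dim_k(k[x,y]/(x^15, y^11))
A basis for k[x,y]/(x^15, y^11) is the set of monomials x^i * y^j
where 0 <= i < 15 and 0 <= j < 11.
The number of such monomials is 15 * 11 = 165

165


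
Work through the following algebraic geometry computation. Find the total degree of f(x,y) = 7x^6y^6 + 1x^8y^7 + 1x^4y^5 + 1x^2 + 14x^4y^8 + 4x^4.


Examine each term for its total degree (sum of exponents).
  Term '7x^6y^6' has total degree 6+6 = 12.
  Term '1x^8y^7' has total degree 8+7 = 15.
  Term '1x^4y^5' has total degree 4+5 = 9.
  Term '1x^2' has total degree 2+0 = 2.
  Term '14x^4y^8' has total degree 4+8 = 12.
  Term '4x^4' has total degree 4+0 = 4.
The maximum total degree among all terms is 15.

15


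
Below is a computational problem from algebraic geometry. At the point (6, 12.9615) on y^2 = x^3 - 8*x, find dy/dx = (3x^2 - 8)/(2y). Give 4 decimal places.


Using implicit differentiation of y^2 = x^3 - 8*x:
2y * dy/dx = 3x^2 - 8
dy/dx = (3x^2 - 8)/(2y)
Numerator: 3*6^2 - 8 = 100
Denominator: 2*12.9615 = 25.923
dy/dx = 100/25.923 = 3.8576

3.8576
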